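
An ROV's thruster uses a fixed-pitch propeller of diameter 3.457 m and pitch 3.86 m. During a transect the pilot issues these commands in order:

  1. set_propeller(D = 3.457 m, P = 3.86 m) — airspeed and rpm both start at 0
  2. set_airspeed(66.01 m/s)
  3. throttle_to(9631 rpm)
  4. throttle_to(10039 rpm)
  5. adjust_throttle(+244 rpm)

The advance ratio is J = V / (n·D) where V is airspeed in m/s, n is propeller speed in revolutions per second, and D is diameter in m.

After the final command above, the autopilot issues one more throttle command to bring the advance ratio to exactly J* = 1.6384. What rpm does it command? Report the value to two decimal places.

rpm = 699.26

set_propeller: D = 3.457 m, P = 3.86 m (p = P/D = 1.116575); state ← (V=0, rpm=0)
set_airspeed(66.01): V ← 66.01 m/s
throttle_to(9631): rpm ← 9631
throttle_to(10039): rpm ← 10039
adjust_throttle(+244): rpm ← 10039 +244 = 10283
final state: V = 66.01 m/s, rpm = 10283 → n = rpm/60 = 171.383333 rev/s
target J* = 1.6384; solve J* = V/(n·D) for n: n = V/(J*·D) = 66.01/(1.6384 × 3.457) = 11.654413 rev/s
rpm = 60·n = 699.264796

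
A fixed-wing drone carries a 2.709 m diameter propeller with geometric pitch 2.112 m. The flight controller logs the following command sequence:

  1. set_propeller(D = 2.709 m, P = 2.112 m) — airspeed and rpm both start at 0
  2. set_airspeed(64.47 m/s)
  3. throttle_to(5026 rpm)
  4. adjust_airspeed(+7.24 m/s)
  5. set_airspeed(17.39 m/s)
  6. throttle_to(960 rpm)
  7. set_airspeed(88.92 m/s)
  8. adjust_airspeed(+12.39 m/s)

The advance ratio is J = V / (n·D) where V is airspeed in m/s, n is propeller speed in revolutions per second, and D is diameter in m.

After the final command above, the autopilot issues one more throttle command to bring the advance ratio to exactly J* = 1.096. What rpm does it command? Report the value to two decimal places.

rpm = 2047.31

set_propeller: D = 2.709 m, P = 2.112 m (p = P/D = 0.779623); state ← (V=0, rpm=0)
set_airspeed(64.47): V ← 64.47 m/s
throttle_to(5026): rpm ← 5026
adjust_airspeed(+7.24): V ← 64.47 +7.24 = 71.71 m/s
set_airspeed(17.39): V ← 17.39 m/s
throttle_to(960): rpm ← 960
set_airspeed(88.92): V ← 88.92 m/s
adjust_airspeed(+12.39): V ← 88.92 +12.39 = 101.31 m/s
final state: V = 101.31 m/s, rpm = 960 → n = rpm/60 = 16.000000 rev/s
target J* = 1.096; solve J* = V/(n·D) for n: n = V/(J*·D) = 101.31/(1.096 × 2.709) = 34.121865 rev/s
rpm = 60·n = 2047.311880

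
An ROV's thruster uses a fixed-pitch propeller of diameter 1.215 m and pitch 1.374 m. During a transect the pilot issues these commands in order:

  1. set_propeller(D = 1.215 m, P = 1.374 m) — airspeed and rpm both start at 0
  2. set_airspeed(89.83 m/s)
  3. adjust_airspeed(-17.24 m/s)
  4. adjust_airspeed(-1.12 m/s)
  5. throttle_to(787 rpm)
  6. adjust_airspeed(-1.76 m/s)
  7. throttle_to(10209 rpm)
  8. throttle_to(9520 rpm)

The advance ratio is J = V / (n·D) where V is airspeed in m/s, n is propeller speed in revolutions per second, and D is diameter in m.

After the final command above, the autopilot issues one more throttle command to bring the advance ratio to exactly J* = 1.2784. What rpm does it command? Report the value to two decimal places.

set_propeller: D = 1.215 m, P = 1.374 m (p = P/D = 1.130864); state ← (V=0, rpm=0)
set_airspeed(89.83): V ← 89.83 m/s
adjust_airspeed(-17.24): V ← 89.83 -17.24 = 72.59 m/s
adjust_airspeed(-1.12): V ← 72.59 -1.12 = 71.47 m/s
throttle_to(787): rpm ← 787
adjust_airspeed(-1.76): V ← 71.47 -1.76 = 69.71 m/s
throttle_to(10209): rpm ← 10209
throttle_to(9520): rpm ← 9520
final state: V = 69.71 m/s, rpm = 9520 → n = rpm/60 = 158.666667 rev/s
target J* = 1.2784; solve J* = V/(n·D) for n: n = V/(J*·D) = 69.71/(1.2784 × 1.215) = 44.879917 rev/s
rpm = 60·n = 2692.795006

rpm = 2692.80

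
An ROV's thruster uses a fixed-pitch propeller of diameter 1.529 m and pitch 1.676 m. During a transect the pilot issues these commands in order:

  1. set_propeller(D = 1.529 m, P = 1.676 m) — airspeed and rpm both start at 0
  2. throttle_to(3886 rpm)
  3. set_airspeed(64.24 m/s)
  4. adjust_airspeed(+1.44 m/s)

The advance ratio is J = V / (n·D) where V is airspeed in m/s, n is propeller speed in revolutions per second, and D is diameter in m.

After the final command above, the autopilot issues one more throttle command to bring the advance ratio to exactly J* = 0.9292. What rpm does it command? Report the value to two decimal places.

rpm = 2773.75

set_propeller: D = 1.529 m, P = 1.676 m (p = P/D = 1.096141); state ← (V=0, rpm=0)
throttle_to(3886): rpm ← 3886
set_airspeed(64.24): V ← 64.24 m/s
adjust_airspeed(+1.44): V ← 64.24 +1.44 = 65.68 m/s
final state: V = 65.68 m/s, rpm = 3886 → n = rpm/60 = 64.766667 rev/s
target J* = 0.9292; solve J* = V/(n·D) for n: n = V/(J*·D) = 65.68/(0.9292 × 1.529) = 46.229208 rev/s
rpm = 60·n = 2773.752508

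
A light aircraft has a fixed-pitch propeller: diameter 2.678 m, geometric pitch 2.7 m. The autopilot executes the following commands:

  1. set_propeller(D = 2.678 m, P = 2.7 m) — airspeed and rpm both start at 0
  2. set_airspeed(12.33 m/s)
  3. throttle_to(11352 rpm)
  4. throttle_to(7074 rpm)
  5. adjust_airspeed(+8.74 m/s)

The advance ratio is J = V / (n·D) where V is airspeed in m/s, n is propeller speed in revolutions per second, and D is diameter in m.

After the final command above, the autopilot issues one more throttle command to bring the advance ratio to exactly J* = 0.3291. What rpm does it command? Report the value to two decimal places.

set_propeller: D = 2.678 m, P = 2.7 m (p = P/D = 1.008215); state ← (V=0, rpm=0)
set_airspeed(12.33): V ← 12.33 m/s
throttle_to(11352): rpm ← 11352
throttle_to(7074): rpm ← 7074
adjust_airspeed(+8.74): V ← 12.33 +8.74 = 21.07 m/s
final state: V = 21.07 m/s, rpm = 7074 → n = rpm/60 = 117.900000 rev/s
target J* = 0.3291; solve J* = V/(n·D) for n: n = V/(J*·D) = 21.07/(0.3291 × 2.678) = 23.907055 rev/s
rpm = 60·n = 1434.423300

rpm = 1434.42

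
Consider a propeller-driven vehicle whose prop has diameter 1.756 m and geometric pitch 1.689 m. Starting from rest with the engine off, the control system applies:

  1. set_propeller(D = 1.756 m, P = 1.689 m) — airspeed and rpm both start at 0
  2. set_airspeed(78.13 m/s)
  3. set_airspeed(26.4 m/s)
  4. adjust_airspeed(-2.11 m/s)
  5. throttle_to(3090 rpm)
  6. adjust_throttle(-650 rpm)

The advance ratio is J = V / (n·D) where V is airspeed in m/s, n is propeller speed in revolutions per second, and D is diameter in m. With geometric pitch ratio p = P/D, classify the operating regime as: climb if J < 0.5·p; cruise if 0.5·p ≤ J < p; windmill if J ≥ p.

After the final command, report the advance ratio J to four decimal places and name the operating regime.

set_propeller: D = 1.756 m, P = 1.689 m (p = P/D = 0.961845); state ← (V=0, rpm=0)
set_airspeed(78.13): V ← 78.13 m/s
set_airspeed(26.4): V ← 26.4 m/s
adjust_airspeed(-2.11): V ← 26.4 -2.11 = 24.29 m/s
throttle_to(3090): rpm ← 3090
adjust_throttle(-650): rpm ← 3090 -650 = 2440
final state: V = 24.29 m/s, rpm = 2440 → n = rpm/60 = 40.666667 rev/s
J = V / (n·D) = 24.29 / (40.666667 × 1.756) = 0.340145
regime bands: climb J<0.4809 | cruise [0.4809, 0.9618) | windmill J≥0.9618
J = 0.3401 → climb

J = 0.3401, regime = climb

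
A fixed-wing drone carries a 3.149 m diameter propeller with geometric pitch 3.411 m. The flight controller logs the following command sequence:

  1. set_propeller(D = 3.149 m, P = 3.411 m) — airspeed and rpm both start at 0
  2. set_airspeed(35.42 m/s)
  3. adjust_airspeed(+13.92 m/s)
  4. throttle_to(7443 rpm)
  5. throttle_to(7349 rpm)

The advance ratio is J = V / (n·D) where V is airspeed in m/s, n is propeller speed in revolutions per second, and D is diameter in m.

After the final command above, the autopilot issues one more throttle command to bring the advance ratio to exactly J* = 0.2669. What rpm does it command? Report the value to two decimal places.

set_propeller: D = 3.149 m, P = 3.411 m (p = P/D = 1.083201); state ← (V=0, rpm=0)
set_airspeed(35.42): V ← 35.42 m/s
adjust_airspeed(+13.92): V ← 35.42 +13.92 = 49.34 m/s
throttle_to(7443): rpm ← 7443
throttle_to(7349): rpm ← 7349
final state: V = 49.34 m/s, rpm = 7349 → n = rpm/60 = 122.483333 rev/s
target J* = 0.2669; solve J* = V/(n·D) for n: n = V/(J*·D) = 49.34/(0.2669 × 3.149) = 58.705381 rev/s
rpm = 60·n = 3522.322858

rpm = 3522.32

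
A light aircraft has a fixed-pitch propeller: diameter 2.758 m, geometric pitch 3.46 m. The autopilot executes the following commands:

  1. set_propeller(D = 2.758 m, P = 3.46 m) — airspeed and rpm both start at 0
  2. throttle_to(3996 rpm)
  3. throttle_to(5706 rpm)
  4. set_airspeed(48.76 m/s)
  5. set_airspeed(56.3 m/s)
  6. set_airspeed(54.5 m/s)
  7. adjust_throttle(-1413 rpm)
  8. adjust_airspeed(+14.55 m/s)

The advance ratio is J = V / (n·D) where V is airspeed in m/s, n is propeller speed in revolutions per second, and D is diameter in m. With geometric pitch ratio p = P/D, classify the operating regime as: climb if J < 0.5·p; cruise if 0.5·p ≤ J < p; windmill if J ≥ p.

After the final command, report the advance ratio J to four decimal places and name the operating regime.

J = 0.3499, regime = climb

set_propeller: D = 2.758 m, P = 3.46 m (p = P/D = 1.254532); state ← (V=0, rpm=0)
throttle_to(3996): rpm ← 3996
throttle_to(5706): rpm ← 5706
set_airspeed(48.76): V ← 48.76 m/s
set_airspeed(56.3): V ← 56.3 m/s
set_airspeed(54.5): V ← 54.5 m/s
adjust_throttle(-1413): rpm ← 5706 -1413 = 4293
adjust_airspeed(+14.55): V ← 54.5 +14.55 = 69.05 m/s
final state: V = 69.05 m/s, rpm = 4293 → n = rpm/60 = 71.550000 rev/s
J = V / (n·D) = 69.05 / (71.550000 × 2.758) = 0.349913
regime bands: climb J<0.6273 | cruise [0.6273, 1.2545) | windmill J≥1.2545
J = 0.3499 → climb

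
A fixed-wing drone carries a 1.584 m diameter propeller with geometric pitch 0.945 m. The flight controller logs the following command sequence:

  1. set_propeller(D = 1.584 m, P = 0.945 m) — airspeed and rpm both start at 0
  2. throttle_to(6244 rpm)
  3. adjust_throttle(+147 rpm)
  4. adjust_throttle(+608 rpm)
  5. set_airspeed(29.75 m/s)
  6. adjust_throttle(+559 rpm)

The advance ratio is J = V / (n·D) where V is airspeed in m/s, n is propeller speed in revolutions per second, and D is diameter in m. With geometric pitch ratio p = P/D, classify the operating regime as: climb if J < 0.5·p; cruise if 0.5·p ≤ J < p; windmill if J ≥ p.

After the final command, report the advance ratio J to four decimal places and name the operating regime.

set_propeller: D = 1.584 m, P = 0.945 m (p = P/D = 0.596591); state ← (V=0, rpm=0)
throttle_to(6244): rpm ← 6244
adjust_throttle(+147): rpm ← 6244 +147 = 6391
adjust_throttle(+608): rpm ← 6391 +608 = 6999
set_airspeed(29.75): V ← 29.75 m/s
adjust_throttle(+559): rpm ← 6999 +559 = 7558
final state: V = 29.75 m/s, rpm = 7558 → n = rpm/60 = 125.966667 rev/s
J = V / (n·D) = 29.75 / (125.966667 × 1.584) = 0.149099
regime bands: climb J<0.2983 | cruise [0.2983, 0.5966) | windmill J≥0.5966
J = 0.1491 → climb

J = 0.1491, regime = climb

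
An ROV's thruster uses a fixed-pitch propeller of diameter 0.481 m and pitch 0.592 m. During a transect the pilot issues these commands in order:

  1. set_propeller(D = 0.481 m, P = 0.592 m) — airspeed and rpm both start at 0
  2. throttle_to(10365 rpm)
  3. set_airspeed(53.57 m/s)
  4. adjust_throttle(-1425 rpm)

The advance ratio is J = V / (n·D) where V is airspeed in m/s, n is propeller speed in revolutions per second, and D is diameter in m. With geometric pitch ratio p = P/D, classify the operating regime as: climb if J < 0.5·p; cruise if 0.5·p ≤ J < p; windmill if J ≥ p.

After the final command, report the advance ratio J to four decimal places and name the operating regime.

set_propeller: D = 0.481 m, P = 0.592 m (p = P/D = 1.230769); state ← (V=0, rpm=0)
throttle_to(10365): rpm ← 10365
set_airspeed(53.57): V ← 53.57 m/s
adjust_throttle(-1425): rpm ← 10365 -1425 = 8940
final state: V = 53.57 m/s, rpm = 8940 → n = rpm/60 = 149.000000 rev/s
J = V / (n·D) = 53.57 / (149.000000 × 0.481) = 0.747464
regime bands: climb J<0.6154 | cruise [0.6154, 1.2308) | windmill J≥1.2308
J = 0.7475 → cruise

J = 0.7475, regime = cruise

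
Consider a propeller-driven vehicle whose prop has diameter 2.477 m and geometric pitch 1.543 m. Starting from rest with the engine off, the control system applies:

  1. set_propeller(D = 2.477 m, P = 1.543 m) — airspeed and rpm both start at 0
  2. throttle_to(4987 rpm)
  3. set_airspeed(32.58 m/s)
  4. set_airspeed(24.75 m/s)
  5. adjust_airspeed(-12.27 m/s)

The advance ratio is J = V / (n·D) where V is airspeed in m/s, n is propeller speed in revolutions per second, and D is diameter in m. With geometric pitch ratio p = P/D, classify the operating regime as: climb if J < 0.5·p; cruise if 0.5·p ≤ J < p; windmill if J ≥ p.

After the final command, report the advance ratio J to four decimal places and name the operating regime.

set_propeller: D = 2.477 m, P = 1.543 m (p = P/D = 0.622931); state ← (V=0, rpm=0)
throttle_to(4987): rpm ← 4987
set_airspeed(32.58): V ← 32.58 m/s
set_airspeed(24.75): V ← 24.75 m/s
adjust_airspeed(-12.27): V ← 24.75 -12.27 = 12.48 m/s
final state: V = 12.48 m/s, rpm = 4987 → n = rpm/60 = 83.116667 rev/s
J = V / (n·D) = 12.48 / (83.116667 × 2.477) = 0.060618
regime bands: climb J<0.3115 | cruise [0.3115, 0.6229) | windmill J≥0.6229
J = 0.0606 → climb

J = 0.0606, regime = climb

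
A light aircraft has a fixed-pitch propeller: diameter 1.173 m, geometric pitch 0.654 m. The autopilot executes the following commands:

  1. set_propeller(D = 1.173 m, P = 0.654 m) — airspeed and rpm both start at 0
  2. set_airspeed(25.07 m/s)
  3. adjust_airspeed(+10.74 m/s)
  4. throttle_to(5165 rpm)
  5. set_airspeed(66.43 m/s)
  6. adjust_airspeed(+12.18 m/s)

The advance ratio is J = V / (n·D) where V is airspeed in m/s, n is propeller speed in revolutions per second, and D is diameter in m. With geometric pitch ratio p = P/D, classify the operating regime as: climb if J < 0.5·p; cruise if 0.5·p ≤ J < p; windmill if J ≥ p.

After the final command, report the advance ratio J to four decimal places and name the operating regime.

set_propeller: D = 1.173 m, P = 0.654 m (p = P/D = 0.557545); state ← (V=0, rpm=0)
set_airspeed(25.07): V ← 25.07 m/s
adjust_airspeed(+10.74): V ← 25.07 +10.74 = 35.81 m/s
throttle_to(5165): rpm ← 5165
set_airspeed(66.43): V ← 66.43 m/s
adjust_airspeed(+12.18): V ← 66.43 +12.18 = 78.61 m/s
final state: V = 78.61 m/s, rpm = 5165 → n = rpm/60 = 86.083333 rev/s
J = V / (n·D) = 78.61 / (86.083333 × 1.173) = 0.778504
regime bands: climb J<0.2788 | cruise [0.2788, 0.5575) | windmill J≥0.5575
J = 0.7785 → windmill

J = 0.7785, regime = windmill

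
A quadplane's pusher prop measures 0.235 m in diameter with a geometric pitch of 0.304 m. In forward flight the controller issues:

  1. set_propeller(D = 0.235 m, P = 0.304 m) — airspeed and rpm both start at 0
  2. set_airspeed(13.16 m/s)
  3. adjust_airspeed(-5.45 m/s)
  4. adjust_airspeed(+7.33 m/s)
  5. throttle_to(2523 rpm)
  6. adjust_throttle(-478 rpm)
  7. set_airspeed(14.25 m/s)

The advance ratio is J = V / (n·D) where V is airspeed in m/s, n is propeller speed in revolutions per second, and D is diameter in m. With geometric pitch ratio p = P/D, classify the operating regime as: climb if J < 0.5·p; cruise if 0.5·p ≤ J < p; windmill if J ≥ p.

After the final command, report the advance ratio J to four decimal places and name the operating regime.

set_propeller: D = 0.235 m, P = 0.304 m (p = P/D = 1.293617); state ← (V=0, rpm=0)
set_airspeed(13.16): V ← 13.16 m/s
adjust_airspeed(-5.45): V ← 13.16 -5.45 = 7.71 m/s
adjust_airspeed(+7.33): V ← 7.71 +7.33 = 15.04 m/s
throttle_to(2523): rpm ← 2523
adjust_throttle(-478): rpm ← 2523 -478 = 2045
set_airspeed(14.25): V ← 14.25 m/s
final state: V = 14.25 m/s, rpm = 2045 → n = rpm/60 = 34.083333 rev/s
J = V / (n·D) = 14.25 / (34.083333 × 0.235) = 1.779119
regime bands: climb J<0.6468 | cruise [0.6468, 1.2936) | windmill J≥1.2936
J = 1.7791 → windmill

J = 1.7791, regime = windmill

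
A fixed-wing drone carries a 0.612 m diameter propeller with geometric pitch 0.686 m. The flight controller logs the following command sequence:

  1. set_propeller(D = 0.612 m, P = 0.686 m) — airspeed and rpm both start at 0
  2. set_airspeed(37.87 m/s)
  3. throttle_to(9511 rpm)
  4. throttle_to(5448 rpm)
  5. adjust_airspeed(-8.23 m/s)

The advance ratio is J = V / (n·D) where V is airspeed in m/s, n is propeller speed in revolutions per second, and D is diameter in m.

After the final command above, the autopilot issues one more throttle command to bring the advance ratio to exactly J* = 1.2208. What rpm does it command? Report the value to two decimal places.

rpm = 2380.31

set_propeller: D = 0.612 m, P = 0.686 m (p = P/D = 1.120915); state ← (V=0, rpm=0)
set_airspeed(37.87): V ← 37.87 m/s
throttle_to(9511): rpm ← 9511
throttle_to(5448): rpm ← 5448
adjust_airspeed(-8.23): V ← 37.87 -8.23 = 29.64 m/s
final state: V = 29.64 m/s, rpm = 5448 → n = rpm/60 = 90.800000 rev/s
target J* = 1.2208; solve J* = V/(n·D) for n: n = V/(J*·D) = 29.64/(1.2208 × 0.612) = 39.671832 rev/s
rpm = 60·n = 2380.309922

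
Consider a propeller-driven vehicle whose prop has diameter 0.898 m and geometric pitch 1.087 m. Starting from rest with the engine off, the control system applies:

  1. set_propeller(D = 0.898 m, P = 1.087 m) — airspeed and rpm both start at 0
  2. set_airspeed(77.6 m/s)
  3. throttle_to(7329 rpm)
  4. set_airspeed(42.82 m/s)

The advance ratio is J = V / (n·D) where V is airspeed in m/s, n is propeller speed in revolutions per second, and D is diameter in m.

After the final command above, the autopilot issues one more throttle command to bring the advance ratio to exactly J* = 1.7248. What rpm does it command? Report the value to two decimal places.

set_propeller: D = 0.898 m, P = 1.087 m (p = P/D = 1.210468); state ← (V=0, rpm=0)
set_airspeed(77.6): V ← 77.6 m/s
throttle_to(7329): rpm ← 7329
set_airspeed(42.82): V ← 42.82 m/s
final state: V = 42.82 m/s, rpm = 7329 → n = rpm/60 = 122.150000 rev/s
target J* = 1.7248; solve J* = V/(n·D) for n: n = V/(J*·D) = 42.82/(1.7248 × 0.898) = 27.645954 rev/s
rpm = 60·n = 1658.757247

rpm = 1658.76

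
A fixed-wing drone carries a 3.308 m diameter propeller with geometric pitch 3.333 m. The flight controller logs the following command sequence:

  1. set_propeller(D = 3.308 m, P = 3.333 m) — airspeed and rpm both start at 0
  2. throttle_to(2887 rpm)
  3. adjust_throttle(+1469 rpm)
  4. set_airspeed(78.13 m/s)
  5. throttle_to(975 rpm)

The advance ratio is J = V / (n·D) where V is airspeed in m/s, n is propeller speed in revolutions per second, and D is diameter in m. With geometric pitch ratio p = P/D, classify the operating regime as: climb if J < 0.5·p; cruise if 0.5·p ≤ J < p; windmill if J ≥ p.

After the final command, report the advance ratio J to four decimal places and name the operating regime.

J = 1.4534, regime = windmill

set_propeller: D = 3.308 m, P = 3.333 m (p = P/D = 1.007557); state ← (V=0, rpm=0)
throttle_to(2887): rpm ← 2887
adjust_throttle(+1469): rpm ← 2887 +1469 = 4356
set_airspeed(78.13): V ← 78.13 m/s
throttle_to(975): rpm ← 975
final state: V = 78.13 m/s, rpm = 975 → n = rpm/60 = 16.250000 rev/s
J = V / (n·D) = 78.13 / (16.250000 × 3.308) = 1.453446
regime bands: climb J<0.5038 | cruise [0.5038, 1.0076) | windmill J≥1.0076
J = 1.4534 → windmill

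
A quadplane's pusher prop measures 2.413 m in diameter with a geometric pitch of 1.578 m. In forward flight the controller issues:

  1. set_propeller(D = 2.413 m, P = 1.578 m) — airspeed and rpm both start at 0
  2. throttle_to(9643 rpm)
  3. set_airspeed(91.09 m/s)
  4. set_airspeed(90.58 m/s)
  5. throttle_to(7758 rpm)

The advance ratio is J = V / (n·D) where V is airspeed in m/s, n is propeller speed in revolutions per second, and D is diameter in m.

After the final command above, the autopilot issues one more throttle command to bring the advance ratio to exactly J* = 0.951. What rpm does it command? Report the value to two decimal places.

rpm = 2368.35

set_propeller: D = 2.413 m, P = 1.578 m (p = P/D = 0.653958); state ← (V=0, rpm=0)
throttle_to(9643): rpm ← 9643
set_airspeed(91.09): V ← 91.09 m/s
set_airspeed(90.58): V ← 90.58 m/s
throttle_to(7758): rpm ← 7758
final state: V = 90.58 m/s, rpm = 7758 → n = rpm/60 = 129.300000 rev/s
target J* = 0.951; solve J* = V/(n·D) for n: n = V/(J*·D) = 90.58/(0.951 × 2.413) = 39.472486 rev/s
rpm = 60·n = 2368.349150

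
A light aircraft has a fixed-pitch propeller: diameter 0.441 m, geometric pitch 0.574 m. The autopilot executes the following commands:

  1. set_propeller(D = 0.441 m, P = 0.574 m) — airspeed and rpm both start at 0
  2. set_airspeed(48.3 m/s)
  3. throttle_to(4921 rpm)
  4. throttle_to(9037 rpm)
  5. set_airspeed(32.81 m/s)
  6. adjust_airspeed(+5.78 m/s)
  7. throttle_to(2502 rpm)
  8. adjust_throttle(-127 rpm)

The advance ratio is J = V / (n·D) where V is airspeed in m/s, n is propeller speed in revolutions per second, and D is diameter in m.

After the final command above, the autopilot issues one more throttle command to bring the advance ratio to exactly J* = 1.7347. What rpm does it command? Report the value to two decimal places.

set_propeller: D = 0.441 m, P = 0.574 m (p = P/D = 1.301587); state ← (V=0, rpm=0)
set_airspeed(48.3): V ← 48.3 m/s
throttle_to(4921): rpm ← 4921
throttle_to(9037): rpm ← 9037
set_airspeed(32.81): V ← 32.81 m/s
adjust_airspeed(+5.78): V ← 32.81 +5.78 = 38.59 m/s
throttle_to(2502): rpm ← 2502
adjust_throttle(-127): rpm ← 2502 -127 = 2375
final state: V = 38.59 m/s, rpm = 2375 → n = rpm/60 = 39.583333 rev/s
target J* = 1.7347; solve J* = V/(n·D) for n: n = V/(J*·D) = 38.59/(1.7347 × 0.441) = 50.444266 rev/s
rpm = 60·n = 3026.655984

rpm = 3026.66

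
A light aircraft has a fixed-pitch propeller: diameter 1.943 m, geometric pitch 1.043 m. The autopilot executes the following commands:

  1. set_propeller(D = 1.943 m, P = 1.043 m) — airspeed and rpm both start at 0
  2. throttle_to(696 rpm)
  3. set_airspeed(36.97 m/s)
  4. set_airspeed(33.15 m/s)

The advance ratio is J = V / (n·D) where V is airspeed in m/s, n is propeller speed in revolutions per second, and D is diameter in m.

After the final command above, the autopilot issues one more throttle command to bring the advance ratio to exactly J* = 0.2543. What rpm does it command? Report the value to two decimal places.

set_propeller: D = 1.943 m, P = 1.043 m (p = P/D = 0.536799); state ← (V=0, rpm=0)
throttle_to(696): rpm ← 696
set_airspeed(36.97): V ← 36.97 m/s
set_airspeed(33.15): V ← 33.15 m/s
final state: V = 33.15 m/s, rpm = 696 → n = rpm/60 = 11.600000 rev/s
target J* = 0.2543; solve J* = V/(n·D) for n: n = V/(J*·D) = 33.15/(0.2543 × 1.943) = 67.091017 rev/s
rpm = 60·n = 4025.460990

rpm = 4025.46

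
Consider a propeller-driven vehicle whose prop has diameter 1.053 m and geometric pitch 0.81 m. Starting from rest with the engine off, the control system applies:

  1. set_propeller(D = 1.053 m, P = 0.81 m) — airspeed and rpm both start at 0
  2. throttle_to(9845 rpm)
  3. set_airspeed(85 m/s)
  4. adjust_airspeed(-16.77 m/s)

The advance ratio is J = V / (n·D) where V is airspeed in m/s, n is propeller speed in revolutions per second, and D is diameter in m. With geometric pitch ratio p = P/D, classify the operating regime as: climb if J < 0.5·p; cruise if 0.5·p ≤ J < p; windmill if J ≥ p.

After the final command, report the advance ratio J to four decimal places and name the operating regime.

set_propeller: D = 1.053 m, P = 0.81 m (p = P/D = 0.769231); state ← (V=0, rpm=0)
throttle_to(9845): rpm ← 9845
set_airspeed(85): V ← 85 m/s
adjust_airspeed(-16.77): V ← 85 -16.77 = 68.23 m/s
final state: V = 68.23 m/s, rpm = 9845 → n = rpm/60 = 164.083333 rev/s
J = V / (n·D) = 68.23 / (164.083333 × 1.053) = 0.394896
regime bands: climb J<0.3846 | cruise [0.3846, 0.7692) | windmill J≥0.7692
J = 0.3949 → cruise

J = 0.3949, regime = cruise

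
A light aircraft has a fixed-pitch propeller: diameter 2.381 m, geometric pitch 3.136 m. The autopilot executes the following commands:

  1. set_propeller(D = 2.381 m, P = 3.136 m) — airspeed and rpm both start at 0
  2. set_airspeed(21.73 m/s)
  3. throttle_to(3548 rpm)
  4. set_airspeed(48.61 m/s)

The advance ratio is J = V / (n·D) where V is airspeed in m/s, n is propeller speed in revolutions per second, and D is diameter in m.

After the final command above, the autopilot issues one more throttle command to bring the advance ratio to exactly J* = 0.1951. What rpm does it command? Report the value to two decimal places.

rpm = 6278.56

set_propeller: D = 2.381 m, P = 3.136 m (p = P/D = 1.317094); state ← (V=0, rpm=0)
set_airspeed(21.73): V ← 21.73 m/s
throttle_to(3548): rpm ← 3548
set_airspeed(48.61): V ← 48.61 m/s
final state: V = 48.61 m/s, rpm = 3548 → n = rpm/60 = 59.133333 rev/s
target J* = 0.1951; solve J* = V/(n·D) for n: n = V/(J*·D) = 48.61/(0.1951 × 2.381) = 104.642705 rev/s
rpm = 60·n = 6278.562281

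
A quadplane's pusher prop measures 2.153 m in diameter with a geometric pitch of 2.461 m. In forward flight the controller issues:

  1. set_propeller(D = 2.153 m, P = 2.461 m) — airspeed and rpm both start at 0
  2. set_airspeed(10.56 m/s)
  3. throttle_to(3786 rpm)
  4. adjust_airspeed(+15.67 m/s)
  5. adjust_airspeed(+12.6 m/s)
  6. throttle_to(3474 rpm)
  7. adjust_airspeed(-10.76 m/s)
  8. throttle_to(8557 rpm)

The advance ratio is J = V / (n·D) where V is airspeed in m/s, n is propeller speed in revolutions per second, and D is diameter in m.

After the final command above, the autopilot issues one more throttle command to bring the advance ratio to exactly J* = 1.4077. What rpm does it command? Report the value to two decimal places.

rpm = 555.70

set_propeller: D = 2.153 m, P = 2.461 m (p = P/D = 1.143056); state ← (V=0, rpm=0)
set_airspeed(10.56): V ← 10.56 m/s
throttle_to(3786): rpm ← 3786
adjust_airspeed(+15.67): V ← 10.56 +15.67 = 26.23 m/s
adjust_airspeed(+12.6): V ← 26.23 +12.6 = 38.83 m/s
throttle_to(3474): rpm ← 3474
adjust_airspeed(-10.76): V ← 38.83 -10.76 = 28.07 m/s
throttle_to(8557): rpm ← 8557
final state: V = 28.07 m/s, rpm = 8557 → n = rpm/60 = 142.616667 rev/s
target J* = 1.4077; solve J* = V/(n·D) for n: n = V/(J*·D) = 28.07/(1.4077 × 2.153) = 9.261648 rev/s
rpm = 60·n = 555.698881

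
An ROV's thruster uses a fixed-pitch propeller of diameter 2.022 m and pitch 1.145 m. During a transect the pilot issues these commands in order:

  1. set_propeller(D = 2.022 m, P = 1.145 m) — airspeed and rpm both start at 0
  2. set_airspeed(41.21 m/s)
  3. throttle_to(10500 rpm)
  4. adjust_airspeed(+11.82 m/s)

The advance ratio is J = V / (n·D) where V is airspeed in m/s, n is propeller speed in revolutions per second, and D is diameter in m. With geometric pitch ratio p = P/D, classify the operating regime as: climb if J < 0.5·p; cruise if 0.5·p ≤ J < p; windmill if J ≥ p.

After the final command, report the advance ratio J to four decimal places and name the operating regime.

J = 0.1499, regime = climb

set_propeller: D = 2.022 m, P = 1.145 m (p = P/D = 0.566271); state ← (V=0, rpm=0)
set_airspeed(41.21): V ← 41.21 m/s
throttle_to(10500): rpm ← 10500
adjust_airspeed(+11.82): V ← 41.21 +11.82 = 53.03 m/s
final state: V = 53.03 m/s, rpm = 10500 → n = rpm/60 = 175.000000 rev/s
J = V / (n·D) = 53.03 / (175.000000 × 2.022) = 0.149866
regime bands: climb J<0.2831 | cruise [0.2831, 0.5663) | windmill J≥0.5663
J = 0.1499 → climb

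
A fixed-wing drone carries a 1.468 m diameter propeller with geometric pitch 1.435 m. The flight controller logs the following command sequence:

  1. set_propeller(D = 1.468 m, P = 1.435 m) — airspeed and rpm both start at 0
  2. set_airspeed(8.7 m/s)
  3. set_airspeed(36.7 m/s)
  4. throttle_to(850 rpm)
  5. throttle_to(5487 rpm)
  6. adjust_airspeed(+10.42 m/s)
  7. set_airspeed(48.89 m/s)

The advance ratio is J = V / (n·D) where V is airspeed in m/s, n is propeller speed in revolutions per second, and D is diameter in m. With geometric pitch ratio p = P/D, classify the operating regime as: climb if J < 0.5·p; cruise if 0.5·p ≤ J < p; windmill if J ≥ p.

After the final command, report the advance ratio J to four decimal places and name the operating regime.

set_propeller: D = 1.468 m, P = 1.435 m (p = P/D = 0.977520); state ← (V=0, rpm=0)
set_airspeed(8.7): V ← 8.7 m/s
set_airspeed(36.7): V ← 36.7 m/s
throttle_to(850): rpm ← 850
throttle_to(5487): rpm ← 5487
adjust_airspeed(+10.42): V ← 36.7 +10.42 = 47.12 m/s
set_airspeed(48.89): V ← 48.89 m/s
final state: V = 48.89 m/s, rpm = 5487 → n = rpm/60 = 91.450000 rev/s
J = V / (n·D) = 48.89 / (91.450000 × 1.468) = 0.364175
regime bands: climb J<0.4888 | cruise [0.4888, 0.9775) | windmill J≥0.9775
J = 0.3642 → climb

J = 0.3642, regime = climb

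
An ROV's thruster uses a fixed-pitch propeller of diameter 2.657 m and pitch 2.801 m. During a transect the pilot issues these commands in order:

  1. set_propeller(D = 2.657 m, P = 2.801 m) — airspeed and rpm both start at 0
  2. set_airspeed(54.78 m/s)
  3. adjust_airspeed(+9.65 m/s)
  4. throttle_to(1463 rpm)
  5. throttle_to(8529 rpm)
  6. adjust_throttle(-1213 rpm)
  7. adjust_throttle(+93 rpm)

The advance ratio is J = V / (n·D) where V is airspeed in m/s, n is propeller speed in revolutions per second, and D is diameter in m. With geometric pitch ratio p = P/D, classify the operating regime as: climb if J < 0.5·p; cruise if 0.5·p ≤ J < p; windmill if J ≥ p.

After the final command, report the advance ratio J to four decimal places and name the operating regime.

set_propeller: D = 2.657 m, P = 2.801 m (p = P/D = 1.054196); state ← (V=0, rpm=0)
set_airspeed(54.78): V ← 54.78 m/s
adjust_airspeed(+9.65): V ← 54.78 +9.65 = 64.43 m/s
throttle_to(1463): rpm ← 1463
throttle_to(8529): rpm ← 8529
adjust_throttle(-1213): rpm ← 8529 -1213 = 7316
adjust_throttle(+93): rpm ← 7316 +93 = 7409
final state: V = 64.43 m/s, rpm = 7409 → n = rpm/60 = 123.483333 rev/s
J = V / (n·D) = 64.43 / (123.483333 × 2.657) = 0.196376
regime bands: climb J<0.5271 | cruise [0.5271, 1.0542) | windmill J≥1.0542
J = 0.1964 → climb

J = 0.1964, regime = climb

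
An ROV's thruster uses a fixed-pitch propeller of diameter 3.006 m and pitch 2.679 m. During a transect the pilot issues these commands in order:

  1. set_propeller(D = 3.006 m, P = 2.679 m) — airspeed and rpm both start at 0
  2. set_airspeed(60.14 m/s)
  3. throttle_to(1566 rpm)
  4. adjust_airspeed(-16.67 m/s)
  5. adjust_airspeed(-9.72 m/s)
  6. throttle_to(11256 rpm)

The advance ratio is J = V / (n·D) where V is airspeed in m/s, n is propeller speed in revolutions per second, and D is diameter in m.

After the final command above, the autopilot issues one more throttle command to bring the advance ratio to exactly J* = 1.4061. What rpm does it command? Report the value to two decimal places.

rpm = 479.09

set_propeller: D = 3.006 m, P = 2.679 m (p = P/D = 0.891218); state ← (V=0, rpm=0)
set_airspeed(60.14): V ← 60.14 m/s
throttle_to(1566): rpm ← 1566
adjust_airspeed(-16.67): V ← 60.14 -16.67 = 43.47 m/s
adjust_airspeed(-9.72): V ← 43.47 -9.72 = 33.75 m/s
throttle_to(11256): rpm ← 11256
final state: V = 33.75 m/s, rpm = 11256 → n = rpm/60 = 187.600000 rev/s
target J* = 1.4061; solve J* = V/(n·D) for n: n = V/(J*·D) = 33.75/(1.4061 × 3.006) = 7.984884 rev/s
rpm = 60·n = 479.093019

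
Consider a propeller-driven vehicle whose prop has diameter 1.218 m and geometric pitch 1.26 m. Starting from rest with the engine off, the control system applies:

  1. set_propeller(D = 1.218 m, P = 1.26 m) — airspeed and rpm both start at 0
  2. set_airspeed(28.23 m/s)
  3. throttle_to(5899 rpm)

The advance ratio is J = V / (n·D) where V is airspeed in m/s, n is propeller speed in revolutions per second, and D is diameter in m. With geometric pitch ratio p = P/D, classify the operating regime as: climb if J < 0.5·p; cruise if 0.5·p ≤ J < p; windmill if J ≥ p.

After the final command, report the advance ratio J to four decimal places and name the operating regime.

J = 0.2357, regime = climb

set_propeller: D = 1.218 m, P = 1.26 m (p = P/D = 1.034483); state ← (V=0, rpm=0)
set_airspeed(28.23): V ← 28.23 m/s
throttle_to(5899): rpm ← 5899
final state: V = 28.23 m/s, rpm = 5899 → n = rpm/60 = 98.316667 rev/s
J = V / (n·D) = 28.23 / (98.316667 × 1.218) = 0.235742
regime bands: climb J<0.5172 | cruise [0.5172, 1.0345) | windmill J≥1.0345
J = 0.2357 → climb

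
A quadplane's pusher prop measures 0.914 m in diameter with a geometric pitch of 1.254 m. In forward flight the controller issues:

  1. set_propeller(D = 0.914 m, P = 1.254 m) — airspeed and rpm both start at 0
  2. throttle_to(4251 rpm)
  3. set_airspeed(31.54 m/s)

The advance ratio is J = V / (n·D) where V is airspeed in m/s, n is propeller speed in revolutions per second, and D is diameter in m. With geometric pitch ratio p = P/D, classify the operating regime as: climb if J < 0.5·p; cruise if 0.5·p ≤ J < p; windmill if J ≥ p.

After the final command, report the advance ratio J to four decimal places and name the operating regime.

set_propeller: D = 0.914 m, P = 1.254 m (p = P/D = 1.371991); state ← (V=0, rpm=0)
throttle_to(4251): rpm ← 4251
set_airspeed(31.54): V ← 31.54 m/s
final state: V = 31.54 m/s, rpm = 4251 → n = rpm/60 = 70.850000 rev/s
J = V / (n·D) = 31.54 / (70.850000 × 0.914) = 0.487052
regime bands: climb J<0.6860 | cruise [0.6860, 1.3720) | windmill J≥1.3720
J = 0.4871 → climb

J = 0.4871, regime = climb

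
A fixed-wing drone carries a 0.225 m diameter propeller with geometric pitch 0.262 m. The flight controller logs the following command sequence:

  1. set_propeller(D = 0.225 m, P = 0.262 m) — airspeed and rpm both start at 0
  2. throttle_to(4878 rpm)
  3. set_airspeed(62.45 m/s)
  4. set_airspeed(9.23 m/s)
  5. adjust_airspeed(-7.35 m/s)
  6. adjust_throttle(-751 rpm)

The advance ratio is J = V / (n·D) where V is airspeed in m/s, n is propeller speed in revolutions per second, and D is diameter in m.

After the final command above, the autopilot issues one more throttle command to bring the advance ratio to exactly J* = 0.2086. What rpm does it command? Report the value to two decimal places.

rpm = 2403.32

set_propeller: D = 0.225 m, P = 0.262 m (p = P/D = 1.164444); state ← (V=0, rpm=0)
throttle_to(4878): rpm ← 4878
set_airspeed(62.45): V ← 62.45 m/s
set_airspeed(9.23): V ← 9.23 m/s
adjust_airspeed(-7.35): V ← 9.23 -7.35 = 1.88 m/s
adjust_throttle(-751): rpm ← 4878 -751 = 4127
final state: V = 1.88 m/s, rpm = 4127 → n = rpm/60 = 68.783333 rev/s
target J* = 0.2086; solve J* = V/(n·D) for n: n = V/(J*·D) = 1.88/(0.2086 × 0.225) = 40.055396 rev/s
rpm = 60·n = 2403.323746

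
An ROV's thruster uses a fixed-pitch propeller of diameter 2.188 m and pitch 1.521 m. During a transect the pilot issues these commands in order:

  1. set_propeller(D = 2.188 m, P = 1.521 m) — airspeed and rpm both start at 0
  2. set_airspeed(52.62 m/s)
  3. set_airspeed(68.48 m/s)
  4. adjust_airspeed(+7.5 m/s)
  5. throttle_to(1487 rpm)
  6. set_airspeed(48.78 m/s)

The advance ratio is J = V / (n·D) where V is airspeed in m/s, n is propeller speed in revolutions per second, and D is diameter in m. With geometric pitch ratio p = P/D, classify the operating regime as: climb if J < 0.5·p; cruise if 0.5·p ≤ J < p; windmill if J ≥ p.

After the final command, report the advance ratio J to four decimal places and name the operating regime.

set_propeller: D = 2.188 m, P = 1.521 m (p = P/D = 0.695155); state ← (V=0, rpm=0)
set_airspeed(52.62): V ← 52.62 m/s
set_airspeed(68.48): V ← 68.48 m/s
adjust_airspeed(+7.5): V ← 68.48 +7.5 = 75.98 m/s
throttle_to(1487): rpm ← 1487
set_airspeed(48.78): V ← 48.78 m/s
final state: V = 48.78 m/s, rpm = 1487 → n = rpm/60 = 24.783333 rev/s
J = V / (n·D) = 48.78 / (24.783333 × 2.188) = 0.899570
regime bands: climb J<0.3476 | cruise [0.3476, 0.6952) | windmill J≥0.6952
J = 0.8996 → windmill

J = 0.8996, regime = windmill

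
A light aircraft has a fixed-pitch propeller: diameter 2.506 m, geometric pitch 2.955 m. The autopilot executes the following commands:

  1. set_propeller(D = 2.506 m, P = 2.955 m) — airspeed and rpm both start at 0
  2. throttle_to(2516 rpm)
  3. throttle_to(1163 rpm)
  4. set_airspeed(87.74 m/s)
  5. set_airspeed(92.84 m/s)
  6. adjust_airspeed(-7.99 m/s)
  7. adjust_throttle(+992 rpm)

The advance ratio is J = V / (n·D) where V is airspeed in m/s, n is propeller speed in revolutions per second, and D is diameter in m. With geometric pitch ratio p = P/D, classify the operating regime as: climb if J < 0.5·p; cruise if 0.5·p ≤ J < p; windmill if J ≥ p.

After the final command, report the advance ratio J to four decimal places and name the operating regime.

J = 0.9427, regime = cruise

set_propeller: D = 2.506 m, P = 2.955 m (p = P/D = 1.179170); state ← (V=0, rpm=0)
throttle_to(2516): rpm ← 2516
throttle_to(1163): rpm ← 1163
set_airspeed(87.74): V ← 87.74 m/s
set_airspeed(92.84): V ← 92.84 m/s
adjust_airspeed(-7.99): V ← 92.84 -7.99 = 84.85 m/s
adjust_throttle(+992): rpm ← 1163 +992 = 2155
final state: V = 84.85 m/s, rpm = 2155 → n = rpm/60 = 35.916667 rev/s
J = V / (n·D) = 84.85 / (35.916667 × 2.506) = 0.942703
regime bands: climb J<0.5896 | cruise [0.5896, 1.1792) | windmill J≥1.1792
J = 0.9427 → cruise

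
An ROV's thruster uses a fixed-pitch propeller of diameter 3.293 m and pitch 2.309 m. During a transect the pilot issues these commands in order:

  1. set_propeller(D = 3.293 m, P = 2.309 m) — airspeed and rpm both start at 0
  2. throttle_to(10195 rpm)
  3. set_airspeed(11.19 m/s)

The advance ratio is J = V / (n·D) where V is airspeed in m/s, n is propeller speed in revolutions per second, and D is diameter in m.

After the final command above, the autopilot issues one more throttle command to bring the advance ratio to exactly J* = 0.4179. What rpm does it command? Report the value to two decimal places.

rpm = 487.88

set_propeller: D = 3.293 m, P = 2.309 m (p = P/D = 0.701184); state ← (V=0, rpm=0)
throttle_to(10195): rpm ← 10195
set_airspeed(11.19): V ← 11.19 m/s
final state: V = 11.19 m/s, rpm = 10195 → n = rpm/60 = 169.916667 rev/s
target J* = 0.4179; solve J* = V/(n·D) for n: n = V/(J*·D) = 11.19/(0.4179 × 3.293) = 8.131412 rev/s
rpm = 60·n = 487.884741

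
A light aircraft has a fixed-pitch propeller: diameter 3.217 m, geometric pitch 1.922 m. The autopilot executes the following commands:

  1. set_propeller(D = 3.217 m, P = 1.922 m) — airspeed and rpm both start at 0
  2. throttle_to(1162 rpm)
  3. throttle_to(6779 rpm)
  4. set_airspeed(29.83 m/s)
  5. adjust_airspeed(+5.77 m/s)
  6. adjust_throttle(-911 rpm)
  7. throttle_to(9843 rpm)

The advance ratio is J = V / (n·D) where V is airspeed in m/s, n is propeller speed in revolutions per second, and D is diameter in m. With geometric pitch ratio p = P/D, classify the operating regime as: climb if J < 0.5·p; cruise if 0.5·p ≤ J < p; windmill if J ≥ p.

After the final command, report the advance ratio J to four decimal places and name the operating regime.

set_propeller: D = 3.217 m, P = 1.922 m (p = P/D = 0.597451); state ← (V=0, rpm=0)
throttle_to(1162): rpm ← 1162
throttle_to(6779): rpm ← 6779
set_airspeed(29.83): V ← 29.83 m/s
adjust_airspeed(+5.77): V ← 29.83 +5.77 = 35.6 m/s
adjust_throttle(-911): rpm ← 6779 -911 = 5868
throttle_to(9843): rpm ← 9843
final state: V = 35.6 m/s, rpm = 9843 → n = rpm/60 = 164.050000 rev/s
J = V / (n·D) = 35.6 / (164.050000 × 3.217) = 0.067456
regime bands: climb J<0.2987 | cruise [0.2987, 0.5975) | windmill J≥0.5975
J = 0.0675 → climb

J = 0.0675, regime = climb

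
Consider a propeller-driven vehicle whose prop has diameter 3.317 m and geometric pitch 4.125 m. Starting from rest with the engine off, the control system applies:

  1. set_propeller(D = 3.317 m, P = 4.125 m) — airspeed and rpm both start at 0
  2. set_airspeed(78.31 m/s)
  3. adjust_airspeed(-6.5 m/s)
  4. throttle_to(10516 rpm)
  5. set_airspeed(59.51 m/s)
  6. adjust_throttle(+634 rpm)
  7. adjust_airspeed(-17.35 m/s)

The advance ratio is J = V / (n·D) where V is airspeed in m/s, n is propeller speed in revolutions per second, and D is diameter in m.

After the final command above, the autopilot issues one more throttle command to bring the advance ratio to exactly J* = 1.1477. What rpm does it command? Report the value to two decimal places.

set_propeller: D = 3.317 m, P = 4.125 m (p = P/D = 1.243594); state ← (V=0, rpm=0)
set_airspeed(78.31): V ← 78.31 m/s
adjust_airspeed(-6.5): V ← 78.31 -6.5 = 71.81 m/s
throttle_to(10516): rpm ← 10516
set_airspeed(59.51): V ← 59.51 m/s
adjust_throttle(+634): rpm ← 10516 +634 = 11150
adjust_airspeed(-17.35): V ← 59.51 -17.35 = 42.16 m/s
final state: V = 42.16 m/s, rpm = 11150 → n = rpm/60 = 185.833333 rev/s
target J* = 1.1477; solve J* = V/(n·D) for n: n = V/(J*·D) = 42.16/(1.1477 × 3.317) = 11.074567 rev/s
rpm = 60·n = 664.474011

rpm = 664.47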